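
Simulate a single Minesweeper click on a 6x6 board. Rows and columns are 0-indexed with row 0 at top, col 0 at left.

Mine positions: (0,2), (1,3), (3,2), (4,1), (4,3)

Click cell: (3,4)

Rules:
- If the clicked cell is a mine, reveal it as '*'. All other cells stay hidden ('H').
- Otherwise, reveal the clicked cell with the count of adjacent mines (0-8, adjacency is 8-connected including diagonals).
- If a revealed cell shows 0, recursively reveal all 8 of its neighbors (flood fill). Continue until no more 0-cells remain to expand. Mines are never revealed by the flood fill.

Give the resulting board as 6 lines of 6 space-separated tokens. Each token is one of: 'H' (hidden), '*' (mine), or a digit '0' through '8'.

H H H H H H
H H H H H H
H H H H H H
H H H H 1 H
H H H H H H
H H H H H H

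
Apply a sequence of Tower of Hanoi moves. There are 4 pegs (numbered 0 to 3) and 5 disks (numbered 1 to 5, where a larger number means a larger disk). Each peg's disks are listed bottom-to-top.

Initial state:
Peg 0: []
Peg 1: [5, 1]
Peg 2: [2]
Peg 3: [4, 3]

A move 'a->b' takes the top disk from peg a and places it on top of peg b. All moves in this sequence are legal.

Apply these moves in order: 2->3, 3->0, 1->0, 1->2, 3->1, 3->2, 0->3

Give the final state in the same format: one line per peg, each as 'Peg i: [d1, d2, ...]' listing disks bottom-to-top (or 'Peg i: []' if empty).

After move 1 (2->3):
Peg 0: []
Peg 1: [5, 1]
Peg 2: []
Peg 3: [4, 3, 2]

After move 2 (3->0):
Peg 0: [2]
Peg 1: [5, 1]
Peg 2: []
Peg 3: [4, 3]

After move 3 (1->0):
Peg 0: [2, 1]
Peg 1: [5]
Peg 2: []
Peg 3: [4, 3]

After move 4 (1->2):
Peg 0: [2, 1]
Peg 1: []
Peg 2: [5]
Peg 3: [4, 3]

After move 5 (3->1):
Peg 0: [2, 1]
Peg 1: [3]
Peg 2: [5]
Peg 3: [4]

After move 6 (3->2):
Peg 0: [2, 1]
Peg 1: [3]
Peg 2: [5, 4]
Peg 3: []

After move 7 (0->3):
Peg 0: [2]
Peg 1: [3]
Peg 2: [5, 4]
Peg 3: [1]

Answer: Peg 0: [2]
Peg 1: [3]
Peg 2: [5, 4]
Peg 3: [1]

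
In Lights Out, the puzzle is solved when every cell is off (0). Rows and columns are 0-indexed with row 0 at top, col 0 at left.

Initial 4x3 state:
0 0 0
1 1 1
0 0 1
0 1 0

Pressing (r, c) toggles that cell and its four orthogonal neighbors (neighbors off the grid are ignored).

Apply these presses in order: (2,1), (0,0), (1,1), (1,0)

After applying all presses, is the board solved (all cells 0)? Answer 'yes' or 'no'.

Answer: yes

Derivation:
After press 1 at (2,1):
0 0 0
1 0 1
1 1 0
0 0 0

After press 2 at (0,0):
1 1 0
0 0 1
1 1 0
0 0 0

After press 3 at (1,1):
1 0 0
1 1 0
1 0 0
0 0 0

After press 4 at (1,0):
0 0 0
0 0 0
0 0 0
0 0 0

Lights still on: 0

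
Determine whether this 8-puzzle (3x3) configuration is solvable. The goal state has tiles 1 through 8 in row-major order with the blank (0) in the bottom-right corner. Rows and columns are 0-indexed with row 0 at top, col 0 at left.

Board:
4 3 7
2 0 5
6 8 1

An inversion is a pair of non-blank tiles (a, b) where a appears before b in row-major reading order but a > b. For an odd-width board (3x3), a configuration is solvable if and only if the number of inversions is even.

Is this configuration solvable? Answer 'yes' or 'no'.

Inversions (pairs i<j in row-major order where tile[i] > tile[j] > 0): 13
13 is odd, so the puzzle is not solvable.

Answer: no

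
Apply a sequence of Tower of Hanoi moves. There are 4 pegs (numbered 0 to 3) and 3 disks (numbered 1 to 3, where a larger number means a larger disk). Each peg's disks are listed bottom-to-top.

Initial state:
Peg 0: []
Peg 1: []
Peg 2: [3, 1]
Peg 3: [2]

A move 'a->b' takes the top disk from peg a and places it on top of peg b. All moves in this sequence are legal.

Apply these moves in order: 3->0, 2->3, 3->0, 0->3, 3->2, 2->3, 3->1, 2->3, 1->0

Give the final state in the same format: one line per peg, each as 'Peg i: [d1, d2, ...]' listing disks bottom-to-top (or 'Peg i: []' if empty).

After move 1 (3->0):
Peg 0: [2]
Peg 1: []
Peg 2: [3, 1]
Peg 3: []

After move 2 (2->3):
Peg 0: [2]
Peg 1: []
Peg 2: [3]
Peg 3: [1]

After move 3 (3->0):
Peg 0: [2, 1]
Peg 1: []
Peg 2: [3]
Peg 3: []

After move 4 (0->3):
Peg 0: [2]
Peg 1: []
Peg 2: [3]
Peg 3: [1]

After move 5 (3->2):
Peg 0: [2]
Peg 1: []
Peg 2: [3, 1]
Peg 3: []

After move 6 (2->3):
Peg 0: [2]
Peg 1: []
Peg 2: [3]
Peg 3: [1]

After move 7 (3->1):
Peg 0: [2]
Peg 1: [1]
Peg 2: [3]
Peg 3: []

After move 8 (2->3):
Peg 0: [2]
Peg 1: [1]
Peg 2: []
Peg 3: [3]

After move 9 (1->0):
Peg 0: [2, 1]
Peg 1: []
Peg 2: []
Peg 3: [3]

Answer: Peg 0: [2, 1]
Peg 1: []
Peg 2: []
Peg 3: [3]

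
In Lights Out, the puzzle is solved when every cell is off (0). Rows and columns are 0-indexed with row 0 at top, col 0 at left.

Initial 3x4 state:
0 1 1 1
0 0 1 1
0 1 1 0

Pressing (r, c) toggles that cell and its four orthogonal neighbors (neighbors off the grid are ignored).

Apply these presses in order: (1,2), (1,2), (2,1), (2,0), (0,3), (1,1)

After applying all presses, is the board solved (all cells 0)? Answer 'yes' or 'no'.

Answer: yes

Derivation:
After press 1 at (1,2):
0 1 0 1
0 1 0 0
0 1 0 0

After press 2 at (1,2):
0 1 1 1
0 0 1 1
0 1 1 0

After press 3 at (2,1):
0 1 1 1
0 1 1 1
1 0 0 0

After press 4 at (2,0):
0 1 1 1
1 1 1 1
0 1 0 0

After press 5 at (0,3):
0 1 0 0
1 1 1 0
0 1 0 0

After press 6 at (1,1):
0 0 0 0
0 0 0 0
0 0 0 0

Lights still on: 0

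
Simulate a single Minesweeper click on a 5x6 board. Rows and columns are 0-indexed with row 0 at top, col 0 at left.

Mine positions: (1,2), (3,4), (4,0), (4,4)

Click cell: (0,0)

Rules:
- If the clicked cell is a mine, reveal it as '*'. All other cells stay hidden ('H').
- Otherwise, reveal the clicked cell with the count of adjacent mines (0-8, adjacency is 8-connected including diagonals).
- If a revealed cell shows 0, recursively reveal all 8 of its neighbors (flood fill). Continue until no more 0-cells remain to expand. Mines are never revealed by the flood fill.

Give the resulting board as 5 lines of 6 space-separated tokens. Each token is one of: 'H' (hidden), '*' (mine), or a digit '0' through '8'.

0 1 H H H H
0 1 H H H H
0 1 H H H H
1 1 H H H H
H H H H H H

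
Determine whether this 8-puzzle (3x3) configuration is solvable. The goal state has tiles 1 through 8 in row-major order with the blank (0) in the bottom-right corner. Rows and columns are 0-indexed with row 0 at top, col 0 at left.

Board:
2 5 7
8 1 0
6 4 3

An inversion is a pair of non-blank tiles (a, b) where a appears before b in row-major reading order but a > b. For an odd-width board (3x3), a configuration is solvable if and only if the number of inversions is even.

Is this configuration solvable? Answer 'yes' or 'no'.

Inversions (pairs i<j in row-major order where tile[i] > tile[j] > 0): 15
15 is odd, so the puzzle is not solvable.

Answer: no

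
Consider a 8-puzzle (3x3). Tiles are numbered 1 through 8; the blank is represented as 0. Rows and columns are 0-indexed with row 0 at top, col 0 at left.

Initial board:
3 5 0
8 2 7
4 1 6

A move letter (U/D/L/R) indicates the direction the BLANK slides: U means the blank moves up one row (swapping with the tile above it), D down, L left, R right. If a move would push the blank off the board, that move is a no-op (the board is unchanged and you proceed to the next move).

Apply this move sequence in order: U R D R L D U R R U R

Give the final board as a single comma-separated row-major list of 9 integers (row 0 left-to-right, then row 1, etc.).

Answer: 3, 5, 0, 8, 2, 7, 4, 1, 6

Derivation:
After move 1 (U):
3 5 0
8 2 7
4 1 6

After move 2 (R):
3 5 0
8 2 7
4 1 6

After move 3 (D):
3 5 7
8 2 0
4 1 6

After move 4 (R):
3 5 7
8 2 0
4 1 6

After move 5 (L):
3 5 7
8 0 2
4 1 6

After move 6 (D):
3 5 7
8 1 2
4 0 6

After move 7 (U):
3 5 7
8 0 2
4 1 6

After move 8 (R):
3 5 7
8 2 0
4 1 6

After move 9 (R):
3 5 7
8 2 0
4 1 6

After move 10 (U):
3 5 0
8 2 7
4 1 6

After move 11 (R):
3 5 0
8 2 7
4 1 6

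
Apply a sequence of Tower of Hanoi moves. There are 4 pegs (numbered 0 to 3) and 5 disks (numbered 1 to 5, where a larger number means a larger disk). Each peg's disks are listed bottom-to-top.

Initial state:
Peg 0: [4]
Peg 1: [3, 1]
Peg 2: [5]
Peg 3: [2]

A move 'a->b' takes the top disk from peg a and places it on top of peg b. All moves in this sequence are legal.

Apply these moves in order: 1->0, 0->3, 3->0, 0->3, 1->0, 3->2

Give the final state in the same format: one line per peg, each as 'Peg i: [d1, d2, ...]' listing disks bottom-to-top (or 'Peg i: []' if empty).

Answer: Peg 0: [4, 3]
Peg 1: []
Peg 2: [5, 1]
Peg 3: [2]

Derivation:
After move 1 (1->0):
Peg 0: [4, 1]
Peg 1: [3]
Peg 2: [5]
Peg 3: [2]

After move 2 (0->3):
Peg 0: [4]
Peg 1: [3]
Peg 2: [5]
Peg 3: [2, 1]

After move 3 (3->0):
Peg 0: [4, 1]
Peg 1: [3]
Peg 2: [5]
Peg 3: [2]

After move 4 (0->3):
Peg 0: [4]
Peg 1: [3]
Peg 2: [5]
Peg 3: [2, 1]

After move 5 (1->0):
Peg 0: [4, 3]
Peg 1: []
Peg 2: [5]
Peg 3: [2, 1]

After move 6 (3->2):
Peg 0: [4, 3]
Peg 1: []
Peg 2: [5, 1]
Peg 3: [2]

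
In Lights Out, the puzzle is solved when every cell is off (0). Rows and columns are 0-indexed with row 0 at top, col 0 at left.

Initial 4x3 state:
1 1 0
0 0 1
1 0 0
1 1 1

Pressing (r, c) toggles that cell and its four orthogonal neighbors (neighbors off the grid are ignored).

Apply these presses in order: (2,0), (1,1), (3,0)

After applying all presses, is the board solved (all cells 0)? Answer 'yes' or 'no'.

Answer: no

Derivation:
After press 1 at (2,0):
1 1 0
1 0 1
0 1 0
0 1 1

After press 2 at (1,1):
1 0 0
0 1 0
0 0 0
0 1 1

After press 3 at (3,0):
1 0 0
0 1 0
1 0 0
1 0 1

Lights still on: 5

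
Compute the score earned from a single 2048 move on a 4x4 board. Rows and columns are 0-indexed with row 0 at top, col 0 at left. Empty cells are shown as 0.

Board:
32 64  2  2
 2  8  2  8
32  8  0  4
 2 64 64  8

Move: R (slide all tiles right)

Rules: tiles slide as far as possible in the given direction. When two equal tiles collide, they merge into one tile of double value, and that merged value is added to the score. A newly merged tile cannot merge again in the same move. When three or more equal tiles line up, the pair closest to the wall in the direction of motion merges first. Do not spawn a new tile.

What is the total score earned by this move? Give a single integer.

Slide right:
row 0: [32, 64, 2, 2] -> [0, 32, 64, 4]  score +4 (running 4)
row 1: [2, 8, 2, 8] -> [2, 8, 2, 8]  score +0 (running 4)
row 2: [32, 8, 0, 4] -> [0, 32, 8, 4]  score +0 (running 4)
row 3: [2, 64, 64, 8] -> [0, 2, 128, 8]  score +128 (running 132)
Board after move:
  0  32  64   4
  2   8   2   8
  0  32   8   4
  0   2 128   8

Answer: 132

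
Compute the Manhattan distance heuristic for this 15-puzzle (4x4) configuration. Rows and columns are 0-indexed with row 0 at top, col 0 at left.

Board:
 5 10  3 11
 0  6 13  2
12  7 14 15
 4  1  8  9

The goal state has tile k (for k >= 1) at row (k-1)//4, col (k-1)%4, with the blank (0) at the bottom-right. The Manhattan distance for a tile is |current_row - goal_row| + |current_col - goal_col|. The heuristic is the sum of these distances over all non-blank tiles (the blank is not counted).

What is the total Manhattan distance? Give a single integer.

Tile 5: at (0,0), goal (1,0), distance |0-1|+|0-0| = 1
Tile 10: at (0,1), goal (2,1), distance |0-2|+|1-1| = 2
Tile 3: at (0,2), goal (0,2), distance |0-0|+|2-2| = 0
Tile 11: at (0,3), goal (2,2), distance |0-2|+|3-2| = 3
Tile 6: at (1,1), goal (1,1), distance |1-1|+|1-1| = 0
Tile 13: at (1,2), goal (3,0), distance |1-3|+|2-0| = 4
Tile 2: at (1,3), goal (0,1), distance |1-0|+|3-1| = 3
Tile 12: at (2,0), goal (2,3), distance |2-2|+|0-3| = 3
Tile 7: at (2,1), goal (1,2), distance |2-1|+|1-2| = 2
Tile 14: at (2,2), goal (3,1), distance |2-3|+|2-1| = 2
Tile 15: at (2,3), goal (3,2), distance |2-3|+|3-2| = 2
Tile 4: at (3,0), goal (0,3), distance |3-0|+|0-3| = 6
Tile 1: at (3,1), goal (0,0), distance |3-0|+|1-0| = 4
Tile 8: at (3,2), goal (1,3), distance |3-1|+|2-3| = 3
Tile 9: at (3,3), goal (2,0), distance |3-2|+|3-0| = 4
Sum: 1 + 2 + 0 + 3 + 0 + 4 + 3 + 3 + 2 + 2 + 2 + 6 + 4 + 3 + 4 = 39

Answer: 39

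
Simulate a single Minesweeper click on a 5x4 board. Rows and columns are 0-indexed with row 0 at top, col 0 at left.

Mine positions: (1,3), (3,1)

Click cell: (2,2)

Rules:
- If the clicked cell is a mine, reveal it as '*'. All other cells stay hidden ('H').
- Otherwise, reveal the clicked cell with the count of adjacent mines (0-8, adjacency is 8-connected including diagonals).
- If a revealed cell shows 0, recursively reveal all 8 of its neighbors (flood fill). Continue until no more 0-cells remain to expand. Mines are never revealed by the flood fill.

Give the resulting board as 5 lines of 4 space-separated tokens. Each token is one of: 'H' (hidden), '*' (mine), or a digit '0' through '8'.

H H H H
H H H H
H H 2 H
H H H H
H H H H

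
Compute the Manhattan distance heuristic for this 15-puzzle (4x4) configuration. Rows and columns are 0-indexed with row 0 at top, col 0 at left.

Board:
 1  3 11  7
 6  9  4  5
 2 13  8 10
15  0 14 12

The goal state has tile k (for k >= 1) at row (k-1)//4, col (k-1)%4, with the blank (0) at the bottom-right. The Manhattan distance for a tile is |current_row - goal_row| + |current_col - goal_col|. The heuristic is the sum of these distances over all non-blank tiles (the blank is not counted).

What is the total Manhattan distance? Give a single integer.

Tile 1: at (0,0), goal (0,0), distance |0-0|+|0-0| = 0
Tile 3: at (0,1), goal (0,2), distance |0-0|+|1-2| = 1
Tile 11: at (0,2), goal (2,2), distance |0-2|+|2-2| = 2
Tile 7: at (0,3), goal (1,2), distance |0-1|+|3-2| = 2
Tile 6: at (1,0), goal (1,1), distance |1-1|+|0-1| = 1
Tile 9: at (1,1), goal (2,0), distance |1-2|+|1-0| = 2
Tile 4: at (1,2), goal (0,3), distance |1-0|+|2-3| = 2
Tile 5: at (1,3), goal (1,0), distance |1-1|+|3-0| = 3
Tile 2: at (2,0), goal (0,1), distance |2-0|+|0-1| = 3
Tile 13: at (2,1), goal (3,0), distance |2-3|+|1-0| = 2
Tile 8: at (2,2), goal (1,3), distance |2-1|+|2-3| = 2
Tile 10: at (2,3), goal (2,1), distance |2-2|+|3-1| = 2
Tile 15: at (3,0), goal (3,2), distance |3-3|+|0-2| = 2
Tile 14: at (3,2), goal (3,1), distance |3-3|+|2-1| = 1
Tile 12: at (3,3), goal (2,3), distance |3-2|+|3-3| = 1
Sum: 0 + 1 + 2 + 2 + 1 + 2 + 2 + 3 + 3 + 2 + 2 + 2 + 2 + 1 + 1 = 26

Answer: 26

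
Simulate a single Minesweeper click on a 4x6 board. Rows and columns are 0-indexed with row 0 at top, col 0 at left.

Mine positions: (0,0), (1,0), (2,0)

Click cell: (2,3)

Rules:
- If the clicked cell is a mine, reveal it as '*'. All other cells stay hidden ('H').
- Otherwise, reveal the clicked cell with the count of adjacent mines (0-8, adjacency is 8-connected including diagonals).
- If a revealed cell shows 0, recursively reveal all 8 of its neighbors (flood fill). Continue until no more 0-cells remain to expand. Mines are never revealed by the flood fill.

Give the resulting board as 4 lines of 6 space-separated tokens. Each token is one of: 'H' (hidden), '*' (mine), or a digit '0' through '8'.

H 2 0 0 0 0
H 3 0 0 0 0
H 2 0 0 0 0
H 1 0 0 0 0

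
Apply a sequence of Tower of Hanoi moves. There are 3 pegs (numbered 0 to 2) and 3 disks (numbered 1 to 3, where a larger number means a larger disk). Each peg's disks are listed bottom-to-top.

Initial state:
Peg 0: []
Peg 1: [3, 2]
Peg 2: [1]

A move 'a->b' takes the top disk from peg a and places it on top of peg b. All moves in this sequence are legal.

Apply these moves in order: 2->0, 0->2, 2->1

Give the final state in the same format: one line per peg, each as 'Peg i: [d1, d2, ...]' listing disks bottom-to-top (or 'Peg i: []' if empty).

Answer: Peg 0: []
Peg 1: [3, 2, 1]
Peg 2: []

Derivation:
After move 1 (2->0):
Peg 0: [1]
Peg 1: [3, 2]
Peg 2: []

After move 2 (0->2):
Peg 0: []
Peg 1: [3, 2]
Peg 2: [1]

After move 3 (2->1):
Peg 0: []
Peg 1: [3, 2, 1]
Peg 2: []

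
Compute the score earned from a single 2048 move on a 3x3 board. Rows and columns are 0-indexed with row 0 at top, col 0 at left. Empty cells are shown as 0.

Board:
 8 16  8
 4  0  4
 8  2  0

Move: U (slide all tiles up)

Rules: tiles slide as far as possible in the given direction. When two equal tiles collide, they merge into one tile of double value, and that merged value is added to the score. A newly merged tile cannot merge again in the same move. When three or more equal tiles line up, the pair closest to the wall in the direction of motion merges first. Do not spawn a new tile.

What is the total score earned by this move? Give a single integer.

Slide up:
col 0: [8, 4, 8] -> [8, 4, 8]  score +0 (running 0)
col 1: [16, 0, 2] -> [16, 2, 0]  score +0 (running 0)
col 2: [8, 4, 0] -> [8, 4, 0]  score +0 (running 0)
Board after move:
 8 16  8
 4  2  4
 8  0  0

Answer: 0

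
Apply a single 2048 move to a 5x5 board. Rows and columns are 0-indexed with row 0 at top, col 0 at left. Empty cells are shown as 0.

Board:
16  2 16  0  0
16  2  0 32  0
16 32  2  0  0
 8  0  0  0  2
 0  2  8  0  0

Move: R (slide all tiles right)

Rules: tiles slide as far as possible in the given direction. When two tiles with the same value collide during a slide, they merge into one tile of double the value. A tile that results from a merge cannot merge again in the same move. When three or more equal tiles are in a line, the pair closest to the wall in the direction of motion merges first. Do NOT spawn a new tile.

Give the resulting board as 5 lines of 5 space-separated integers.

Answer:  0  0 16  2 16
 0  0 16  2 32
 0  0 16 32  2
 0  0  0  8  2
 0  0  0  2  8

Derivation:
Slide right:
row 0: [16, 2, 16, 0, 0] -> [0, 0, 16, 2, 16]
row 1: [16, 2, 0, 32, 0] -> [0, 0, 16, 2, 32]
row 2: [16, 32, 2, 0, 0] -> [0, 0, 16, 32, 2]
row 3: [8, 0, 0, 0, 2] -> [0, 0, 0, 8, 2]
row 4: [0, 2, 8, 0, 0] -> [0, 0, 0, 2, 8]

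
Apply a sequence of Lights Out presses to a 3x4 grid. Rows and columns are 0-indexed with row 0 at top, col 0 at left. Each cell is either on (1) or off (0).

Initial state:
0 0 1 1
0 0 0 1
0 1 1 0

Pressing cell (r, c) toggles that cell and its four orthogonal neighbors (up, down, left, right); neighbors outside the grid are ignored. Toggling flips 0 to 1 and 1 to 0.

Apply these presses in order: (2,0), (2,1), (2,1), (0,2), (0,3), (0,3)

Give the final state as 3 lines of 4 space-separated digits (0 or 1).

Answer: 0 1 0 0
1 0 1 1
1 0 1 0

Derivation:
After press 1 at (2,0):
0 0 1 1
1 0 0 1
1 0 1 0

After press 2 at (2,1):
0 0 1 1
1 1 0 1
0 1 0 0

After press 3 at (2,1):
0 0 1 1
1 0 0 1
1 0 1 0

After press 4 at (0,2):
0 1 0 0
1 0 1 1
1 0 1 0

After press 5 at (0,3):
0 1 1 1
1 0 1 0
1 0 1 0

After press 6 at (0,3):
0 1 0 0
1 0 1 1
1 0 1 0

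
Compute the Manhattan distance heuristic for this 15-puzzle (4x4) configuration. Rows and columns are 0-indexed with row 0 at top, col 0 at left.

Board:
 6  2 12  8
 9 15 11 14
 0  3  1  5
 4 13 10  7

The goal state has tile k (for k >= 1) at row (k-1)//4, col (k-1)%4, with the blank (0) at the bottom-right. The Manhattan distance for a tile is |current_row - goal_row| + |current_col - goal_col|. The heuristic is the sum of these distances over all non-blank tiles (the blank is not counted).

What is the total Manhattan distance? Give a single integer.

Tile 6: (0,0)->(1,1) = 2
Tile 2: (0,1)->(0,1) = 0
Tile 12: (0,2)->(2,3) = 3
Tile 8: (0,3)->(1,3) = 1
Tile 9: (1,0)->(2,0) = 1
Tile 15: (1,1)->(3,2) = 3
Tile 11: (1,2)->(2,2) = 1
Tile 14: (1,3)->(3,1) = 4
Tile 3: (2,1)->(0,2) = 3
Tile 1: (2,2)->(0,0) = 4
Tile 5: (2,3)->(1,0) = 4
Tile 4: (3,0)->(0,3) = 6
Tile 13: (3,1)->(3,0) = 1
Tile 10: (3,2)->(2,1) = 2
Tile 7: (3,3)->(1,2) = 3
Sum: 2 + 0 + 3 + 1 + 1 + 3 + 1 + 4 + 3 + 4 + 4 + 6 + 1 + 2 + 3 = 38

Answer: 38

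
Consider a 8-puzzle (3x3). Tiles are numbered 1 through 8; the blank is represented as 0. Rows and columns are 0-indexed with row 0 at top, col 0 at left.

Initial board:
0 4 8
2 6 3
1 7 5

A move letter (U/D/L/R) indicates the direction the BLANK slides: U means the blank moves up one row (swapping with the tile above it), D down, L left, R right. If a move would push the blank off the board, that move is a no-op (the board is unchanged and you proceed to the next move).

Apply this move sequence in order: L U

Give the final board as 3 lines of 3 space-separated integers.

After move 1 (L):
0 4 8
2 6 3
1 7 5

After move 2 (U):
0 4 8
2 6 3
1 7 5

Answer: 0 4 8
2 6 3
1 7 5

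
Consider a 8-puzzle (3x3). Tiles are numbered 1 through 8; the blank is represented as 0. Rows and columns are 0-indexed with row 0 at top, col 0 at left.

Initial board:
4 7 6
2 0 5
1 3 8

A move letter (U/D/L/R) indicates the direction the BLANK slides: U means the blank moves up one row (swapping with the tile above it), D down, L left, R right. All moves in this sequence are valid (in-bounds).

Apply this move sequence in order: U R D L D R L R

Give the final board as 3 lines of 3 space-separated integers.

After move 1 (U):
4 0 6
2 7 5
1 3 8

After move 2 (R):
4 6 0
2 7 5
1 3 8

After move 3 (D):
4 6 5
2 7 0
1 3 8

After move 4 (L):
4 6 5
2 0 7
1 3 8

After move 5 (D):
4 6 5
2 3 7
1 0 8

After move 6 (R):
4 6 5
2 3 7
1 8 0

After move 7 (L):
4 6 5
2 3 7
1 0 8

After move 8 (R):
4 6 5
2 3 7
1 8 0

Answer: 4 6 5
2 3 7
1 8 0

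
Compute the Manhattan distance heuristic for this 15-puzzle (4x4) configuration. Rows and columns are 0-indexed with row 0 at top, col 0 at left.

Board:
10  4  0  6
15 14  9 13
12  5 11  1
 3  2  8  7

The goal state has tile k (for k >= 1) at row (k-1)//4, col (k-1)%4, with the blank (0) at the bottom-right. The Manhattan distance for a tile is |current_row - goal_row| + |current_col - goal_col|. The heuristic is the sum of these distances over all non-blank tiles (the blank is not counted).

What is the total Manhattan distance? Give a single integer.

Tile 10: (0,0)->(2,1) = 3
Tile 4: (0,1)->(0,3) = 2
Tile 6: (0,3)->(1,1) = 3
Tile 15: (1,0)->(3,2) = 4
Tile 14: (1,1)->(3,1) = 2
Tile 9: (1,2)->(2,0) = 3
Tile 13: (1,3)->(3,0) = 5
Tile 12: (2,0)->(2,3) = 3
Tile 5: (2,1)->(1,0) = 2
Tile 11: (2,2)->(2,2) = 0
Tile 1: (2,3)->(0,0) = 5
Tile 3: (3,0)->(0,2) = 5
Tile 2: (3,1)->(0,1) = 3
Tile 8: (3,2)->(1,3) = 3
Tile 7: (3,3)->(1,2) = 3
Sum: 3 + 2 + 3 + 4 + 2 + 3 + 5 + 3 + 2 + 0 + 5 + 5 + 3 + 3 + 3 = 46

Answer: 46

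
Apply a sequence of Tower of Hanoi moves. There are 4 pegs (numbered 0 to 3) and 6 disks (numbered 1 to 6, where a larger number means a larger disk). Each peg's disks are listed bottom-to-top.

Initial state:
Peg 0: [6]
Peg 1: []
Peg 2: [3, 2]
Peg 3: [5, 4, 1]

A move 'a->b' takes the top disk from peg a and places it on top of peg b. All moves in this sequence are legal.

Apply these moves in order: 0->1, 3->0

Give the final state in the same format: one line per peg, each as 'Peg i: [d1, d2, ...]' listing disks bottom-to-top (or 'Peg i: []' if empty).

After move 1 (0->1):
Peg 0: []
Peg 1: [6]
Peg 2: [3, 2]
Peg 3: [5, 4, 1]

After move 2 (3->0):
Peg 0: [1]
Peg 1: [6]
Peg 2: [3, 2]
Peg 3: [5, 4]

Answer: Peg 0: [1]
Peg 1: [6]
Peg 2: [3, 2]
Peg 3: [5, 4]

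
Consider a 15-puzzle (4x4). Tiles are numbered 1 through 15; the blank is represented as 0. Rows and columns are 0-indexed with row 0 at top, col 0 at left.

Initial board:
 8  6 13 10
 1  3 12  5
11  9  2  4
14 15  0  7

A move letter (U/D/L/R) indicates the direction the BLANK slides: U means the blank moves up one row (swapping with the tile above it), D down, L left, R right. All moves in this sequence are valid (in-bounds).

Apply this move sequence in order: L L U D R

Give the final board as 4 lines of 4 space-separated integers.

Answer:  8  6 13 10
 1  3 12  5
11  9  2  4
14  0 15  7

Derivation:
After move 1 (L):
 8  6 13 10
 1  3 12  5
11  9  2  4
14  0 15  7

After move 2 (L):
 8  6 13 10
 1  3 12  5
11  9  2  4
 0 14 15  7

After move 3 (U):
 8  6 13 10
 1  3 12  5
 0  9  2  4
11 14 15  7

After move 4 (D):
 8  6 13 10
 1  3 12  5
11  9  2  4
 0 14 15  7

After move 5 (R):
 8  6 13 10
 1  3 12  5
11  9  2  4
14  0 15  7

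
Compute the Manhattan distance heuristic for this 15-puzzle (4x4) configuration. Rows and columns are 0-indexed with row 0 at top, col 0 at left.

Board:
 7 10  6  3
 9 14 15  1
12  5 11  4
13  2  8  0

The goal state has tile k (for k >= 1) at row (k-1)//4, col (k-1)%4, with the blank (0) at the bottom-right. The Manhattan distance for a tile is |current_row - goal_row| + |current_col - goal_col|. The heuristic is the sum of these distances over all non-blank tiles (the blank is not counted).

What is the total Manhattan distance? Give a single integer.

Tile 7: at (0,0), goal (1,2), distance |0-1|+|0-2| = 3
Tile 10: at (0,1), goal (2,1), distance |0-2|+|1-1| = 2
Tile 6: at (0,2), goal (1,1), distance |0-1|+|2-1| = 2
Tile 3: at (0,3), goal (0,2), distance |0-0|+|3-2| = 1
Tile 9: at (1,0), goal (2,0), distance |1-2|+|0-0| = 1
Tile 14: at (1,1), goal (3,1), distance |1-3|+|1-1| = 2
Tile 15: at (1,2), goal (3,2), distance |1-3|+|2-2| = 2
Tile 1: at (1,3), goal (0,0), distance |1-0|+|3-0| = 4
Tile 12: at (2,0), goal (2,3), distance |2-2|+|0-3| = 3
Tile 5: at (2,1), goal (1,0), distance |2-1|+|1-0| = 2
Tile 11: at (2,2), goal (2,2), distance |2-2|+|2-2| = 0
Tile 4: at (2,3), goal (0,3), distance |2-0|+|3-3| = 2
Tile 13: at (3,0), goal (3,0), distance |3-3|+|0-0| = 0
Tile 2: at (3,1), goal (0,1), distance |3-0|+|1-1| = 3
Tile 8: at (3,2), goal (1,3), distance |3-1|+|2-3| = 3
Sum: 3 + 2 + 2 + 1 + 1 + 2 + 2 + 4 + 3 + 2 + 0 + 2 + 0 + 3 + 3 = 30

Answer: 30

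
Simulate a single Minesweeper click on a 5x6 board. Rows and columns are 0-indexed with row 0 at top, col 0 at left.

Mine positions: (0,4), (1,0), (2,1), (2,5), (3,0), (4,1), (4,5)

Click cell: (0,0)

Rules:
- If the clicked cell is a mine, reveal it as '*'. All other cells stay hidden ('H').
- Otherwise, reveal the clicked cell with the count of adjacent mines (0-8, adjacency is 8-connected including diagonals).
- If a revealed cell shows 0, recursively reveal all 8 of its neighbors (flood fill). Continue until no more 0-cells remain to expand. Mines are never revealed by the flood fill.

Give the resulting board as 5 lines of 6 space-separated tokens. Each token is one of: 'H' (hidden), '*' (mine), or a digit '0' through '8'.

1 H H H H H
H H H H H H
H H H H H H
H H H H H H
H H H H H H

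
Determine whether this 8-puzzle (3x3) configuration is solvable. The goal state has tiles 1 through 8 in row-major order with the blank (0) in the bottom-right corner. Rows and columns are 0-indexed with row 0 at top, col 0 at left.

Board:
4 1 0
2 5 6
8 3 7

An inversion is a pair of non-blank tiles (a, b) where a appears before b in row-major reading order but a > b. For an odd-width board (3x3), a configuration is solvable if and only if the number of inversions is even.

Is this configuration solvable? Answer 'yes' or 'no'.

Inversions (pairs i<j in row-major order where tile[i] > tile[j] > 0): 7
7 is odd, so the puzzle is not solvable.

Answer: no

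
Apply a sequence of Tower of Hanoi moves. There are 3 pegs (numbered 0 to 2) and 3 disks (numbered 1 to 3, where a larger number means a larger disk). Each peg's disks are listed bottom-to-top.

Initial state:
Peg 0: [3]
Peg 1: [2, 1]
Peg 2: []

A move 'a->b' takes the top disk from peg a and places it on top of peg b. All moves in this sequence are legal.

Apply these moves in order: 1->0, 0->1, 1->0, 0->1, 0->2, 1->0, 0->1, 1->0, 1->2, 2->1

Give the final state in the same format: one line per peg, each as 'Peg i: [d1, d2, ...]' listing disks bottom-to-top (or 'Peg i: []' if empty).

After move 1 (1->0):
Peg 0: [3, 1]
Peg 1: [2]
Peg 2: []

After move 2 (0->1):
Peg 0: [3]
Peg 1: [2, 1]
Peg 2: []

After move 3 (1->0):
Peg 0: [3, 1]
Peg 1: [2]
Peg 2: []

After move 4 (0->1):
Peg 0: [3]
Peg 1: [2, 1]
Peg 2: []

After move 5 (0->2):
Peg 0: []
Peg 1: [2, 1]
Peg 2: [3]

After move 6 (1->0):
Peg 0: [1]
Peg 1: [2]
Peg 2: [3]

After move 7 (0->1):
Peg 0: []
Peg 1: [2, 1]
Peg 2: [3]

After move 8 (1->0):
Peg 0: [1]
Peg 1: [2]
Peg 2: [3]

After move 9 (1->2):
Peg 0: [1]
Peg 1: []
Peg 2: [3, 2]

After move 10 (2->1):
Peg 0: [1]
Peg 1: [2]
Peg 2: [3]

Answer: Peg 0: [1]
Peg 1: [2]
Peg 2: [3]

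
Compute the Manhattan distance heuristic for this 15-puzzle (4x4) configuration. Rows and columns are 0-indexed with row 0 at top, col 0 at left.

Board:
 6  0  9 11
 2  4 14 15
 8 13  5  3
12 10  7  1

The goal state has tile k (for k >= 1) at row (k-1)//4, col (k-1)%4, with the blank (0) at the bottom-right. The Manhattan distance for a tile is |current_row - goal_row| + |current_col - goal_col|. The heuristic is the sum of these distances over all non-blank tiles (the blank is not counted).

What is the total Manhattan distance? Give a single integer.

Tile 6: at (0,0), goal (1,1), distance |0-1|+|0-1| = 2
Tile 9: at (0,2), goal (2,0), distance |0-2|+|2-0| = 4
Tile 11: at (0,3), goal (2,2), distance |0-2|+|3-2| = 3
Tile 2: at (1,0), goal (0,1), distance |1-0|+|0-1| = 2
Tile 4: at (1,1), goal (0,3), distance |1-0|+|1-3| = 3
Tile 14: at (1,2), goal (3,1), distance |1-3|+|2-1| = 3
Tile 15: at (1,3), goal (3,2), distance |1-3|+|3-2| = 3
Tile 8: at (2,0), goal (1,3), distance |2-1|+|0-3| = 4
Tile 13: at (2,1), goal (3,0), distance |2-3|+|1-0| = 2
Tile 5: at (2,2), goal (1,0), distance |2-1|+|2-0| = 3
Tile 3: at (2,3), goal (0,2), distance |2-0|+|3-2| = 3
Tile 12: at (3,0), goal (2,3), distance |3-2|+|0-3| = 4
Tile 10: at (3,1), goal (2,1), distance |3-2|+|1-1| = 1
Tile 7: at (3,2), goal (1,2), distance |3-1|+|2-2| = 2
Tile 1: at (3,3), goal (0,0), distance |3-0|+|3-0| = 6
Sum: 2 + 4 + 3 + 2 + 3 + 3 + 3 + 4 + 2 + 3 + 3 + 4 + 1 + 2 + 6 = 45

Answer: 45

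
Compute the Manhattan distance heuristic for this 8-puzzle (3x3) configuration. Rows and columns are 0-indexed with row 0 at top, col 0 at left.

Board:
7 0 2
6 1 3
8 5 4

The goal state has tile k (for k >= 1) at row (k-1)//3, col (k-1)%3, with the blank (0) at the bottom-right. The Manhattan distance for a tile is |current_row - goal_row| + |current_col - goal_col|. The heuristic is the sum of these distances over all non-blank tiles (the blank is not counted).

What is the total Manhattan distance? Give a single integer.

Answer: 13

Derivation:
Tile 7: (0,0)->(2,0) = 2
Tile 2: (0,2)->(0,1) = 1
Tile 6: (1,0)->(1,2) = 2
Tile 1: (1,1)->(0,0) = 2
Tile 3: (1,2)->(0,2) = 1
Tile 8: (2,0)->(2,1) = 1
Tile 5: (2,1)->(1,1) = 1
Tile 4: (2,2)->(1,0) = 3
Sum: 2 + 1 + 2 + 2 + 1 + 1 + 1 + 3 = 13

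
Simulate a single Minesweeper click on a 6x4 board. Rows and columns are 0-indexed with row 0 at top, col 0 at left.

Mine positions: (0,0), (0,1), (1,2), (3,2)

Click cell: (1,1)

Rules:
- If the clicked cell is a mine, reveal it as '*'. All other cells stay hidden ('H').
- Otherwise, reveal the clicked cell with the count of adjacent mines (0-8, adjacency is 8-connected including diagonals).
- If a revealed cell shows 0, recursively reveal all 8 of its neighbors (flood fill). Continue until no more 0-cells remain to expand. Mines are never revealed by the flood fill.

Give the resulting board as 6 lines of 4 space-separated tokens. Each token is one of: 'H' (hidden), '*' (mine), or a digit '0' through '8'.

H H H H
H 3 H H
H H H H
H H H H
H H H H
H H H H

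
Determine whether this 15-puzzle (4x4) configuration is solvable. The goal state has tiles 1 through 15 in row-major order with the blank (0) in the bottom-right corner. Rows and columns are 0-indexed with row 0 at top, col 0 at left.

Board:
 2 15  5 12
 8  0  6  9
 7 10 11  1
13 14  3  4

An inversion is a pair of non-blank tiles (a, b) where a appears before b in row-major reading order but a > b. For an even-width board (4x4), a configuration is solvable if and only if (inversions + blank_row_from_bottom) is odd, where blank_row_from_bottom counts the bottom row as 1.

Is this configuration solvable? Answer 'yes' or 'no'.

Answer: no

Derivation:
Inversions: 51
Blank is in row 1 (0-indexed from top), which is row 3 counting from the bottom (bottom = 1).
51 + 3 = 54, which is even, so the puzzle is not solvable.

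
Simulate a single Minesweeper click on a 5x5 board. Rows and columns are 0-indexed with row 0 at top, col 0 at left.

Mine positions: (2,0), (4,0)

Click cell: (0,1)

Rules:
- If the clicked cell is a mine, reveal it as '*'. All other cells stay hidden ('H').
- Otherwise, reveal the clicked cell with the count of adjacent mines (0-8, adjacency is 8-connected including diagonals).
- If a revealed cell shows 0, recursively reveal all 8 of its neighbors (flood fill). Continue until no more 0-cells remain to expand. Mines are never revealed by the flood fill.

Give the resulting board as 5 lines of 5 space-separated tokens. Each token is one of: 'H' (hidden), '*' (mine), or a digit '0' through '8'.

0 0 0 0 0
1 1 0 0 0
H 1 0 0 0
H 2 0 0 0
H 1 0 0 0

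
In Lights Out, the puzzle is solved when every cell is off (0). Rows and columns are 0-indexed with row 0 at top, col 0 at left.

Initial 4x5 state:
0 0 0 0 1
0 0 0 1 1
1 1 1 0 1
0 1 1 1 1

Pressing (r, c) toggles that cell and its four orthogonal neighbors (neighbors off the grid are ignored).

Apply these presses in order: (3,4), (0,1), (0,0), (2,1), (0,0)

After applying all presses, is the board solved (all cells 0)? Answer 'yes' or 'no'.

After press 1 at (3,4):
0 0 0 0 1
0 0 0 1 1
1 1 1 0 0
0 1 1 0 0

After press 2 at (0,1):
1 1 1 0 1
0 1 0 1 1
1 1 1 0 0
0 1 1 0 0

After press 3 at (0,0):
0 0 1 0 1
1 1 0 1 1
1 1 1 0 0
0 1 1 0 0

After press 4 at (2,1):
0 0 1 0 1
1 0 0 1 1
0 0 0 0 0
0 0 1 0 0

After press 5 at (0,0):
1 1 1 0 1
0 0 0 1 1
0 0 0 0 0
0 0 1 0 0

Lights still on: 7

Answer: no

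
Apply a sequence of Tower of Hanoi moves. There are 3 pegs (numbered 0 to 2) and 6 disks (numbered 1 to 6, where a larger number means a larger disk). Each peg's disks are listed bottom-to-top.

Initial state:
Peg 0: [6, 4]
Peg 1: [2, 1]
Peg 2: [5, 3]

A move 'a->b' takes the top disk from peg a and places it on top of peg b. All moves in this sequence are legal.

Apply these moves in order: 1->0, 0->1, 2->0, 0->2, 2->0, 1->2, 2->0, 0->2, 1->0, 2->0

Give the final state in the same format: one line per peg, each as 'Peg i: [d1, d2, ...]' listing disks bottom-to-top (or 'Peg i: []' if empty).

After move 1 (1->0):
Peg 0: [6, 4, 1]
Peg 1: [2]
Peg 2: [5, 3]

After move 2 (0->1):
Peg 0: [6, 4]
Peg 1: [2, 1]
Peg 2: [5, 3]

After move 3 (2->0):
Peg 0: [6, 4, 3]
Peg 1: [2, 1]
Peg 2: [5]

After move 4 (0->2):
Peg 0: [6, 4]
Peg 1: [2, 1]
Peg 2: [5, 3]

After move 5 (2->0):
Peg 0: [6, 4, 3]
Peg 1: [2, 1]
Peg 2: [5]

After move 6 (1->2):
Peg 0: [6, 4, 3]
Peg 1: [2]
Peg 2: [5, 1]

After move 7 (2->0):
Peg 0: [6, 4, 3, 1]
Peg 1: [2]
Peg 2: [5]

After move 8 (0->2):
Peg 0: [6, 4, 3]
Peg 1: [2]
Peg 2: [5, 1]

After move 9 (1->0):
Peg 0: [6, 4, 3, 2]
Peg 1: []
Peg 2: [5, 1]

After move 10 (2->0):
Peg 0: [6, 4, 3, 2, 1]
Peg 1: []
Peg 2: [5]

Answer: Peg 0: [6, 4, 3, 2, 1]
Peg 1: []
Peg 2: [5]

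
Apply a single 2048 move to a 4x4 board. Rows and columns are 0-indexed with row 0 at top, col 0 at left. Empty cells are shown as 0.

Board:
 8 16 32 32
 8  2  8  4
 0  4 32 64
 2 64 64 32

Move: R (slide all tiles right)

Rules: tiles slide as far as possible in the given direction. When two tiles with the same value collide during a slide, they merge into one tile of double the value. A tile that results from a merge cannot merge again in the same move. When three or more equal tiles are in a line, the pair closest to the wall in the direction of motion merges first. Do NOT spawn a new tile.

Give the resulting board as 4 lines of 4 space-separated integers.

Slide right:
row 0: [8, 16, 32, 32] -> [0, 8, 16, 64]
row 1: [8, 2, 8, 4] -> [8, 2, 8, 4]
row 2: [0, 4, 32, 64] -> [0, 4, 32, 64]
row 3: [2, 64, 64, 32] -> [0, 2, 128, 32]

Answer:   0   8  16  64
  8   2   8   4
  0   4  32  64
  0   2 128  32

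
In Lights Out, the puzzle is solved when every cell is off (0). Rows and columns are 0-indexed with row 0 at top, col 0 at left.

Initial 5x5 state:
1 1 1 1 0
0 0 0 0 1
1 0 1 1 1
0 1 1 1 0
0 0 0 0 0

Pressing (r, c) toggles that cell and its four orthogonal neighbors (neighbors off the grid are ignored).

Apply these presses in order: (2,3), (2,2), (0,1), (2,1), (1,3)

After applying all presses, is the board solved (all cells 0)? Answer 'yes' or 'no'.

Answer: yes

Derivation:
After press 1 at (2,3):
1 1 1 1 0
0 0 0 1 1
1 0 0 0 0
0 1 1 0 0
0 0 0 0 0

After press 2 at (2,2):
1 1 1 1 0
0 0 1 1 1
1 1 1 1 0
0 1 0 0 0
0 0 0 0 0

After press 3 at (0,1):
0 0 0 1 0
0 1 1 1 1
1 1 1 1 0
0 1 0 0 0
0 0 0 0 0

After press 4 at (2,1):
0 0 0 1 0
0 0 1 1 1
0 0 0 1 0
0 0 0 0 0
0 0 0 0 0

After press 5 at (1,3):
0 0 0 0 0
0 0 0 0 0
0 0 0 0 0
0 0 0 0 0
0 0 0 0 0

Lights still on: 0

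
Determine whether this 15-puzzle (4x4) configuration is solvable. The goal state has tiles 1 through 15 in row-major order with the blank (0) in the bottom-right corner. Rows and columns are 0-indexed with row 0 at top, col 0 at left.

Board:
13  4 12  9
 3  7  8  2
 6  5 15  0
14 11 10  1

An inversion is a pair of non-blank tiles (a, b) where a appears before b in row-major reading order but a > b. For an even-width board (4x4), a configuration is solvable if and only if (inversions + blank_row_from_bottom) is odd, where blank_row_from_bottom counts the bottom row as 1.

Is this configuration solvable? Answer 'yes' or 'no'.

Inversions: 56
Blank is in row 2 (0-indexed from top), which is row 2 counting from the bottom (bottom = 1).
56 + 2 = 58, which is even, so the puzzle is not solvable.

Answer: no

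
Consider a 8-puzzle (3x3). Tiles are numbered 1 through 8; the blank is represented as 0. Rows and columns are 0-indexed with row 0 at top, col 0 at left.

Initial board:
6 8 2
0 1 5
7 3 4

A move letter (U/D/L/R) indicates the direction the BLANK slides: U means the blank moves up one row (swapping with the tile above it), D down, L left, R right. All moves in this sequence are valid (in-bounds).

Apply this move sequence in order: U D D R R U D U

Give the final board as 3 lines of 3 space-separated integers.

After move 1 (U):
0 8 2
6 1 5
7 3 4

After move 2 (D):
6 8 2
0 1 5
7 3 4

After move 3 (D):
6 8 2
7 1 5
0 3 4

After move 4 (R):
6 8 2
7 1 5
3 0 4

After move 5 (R):
6 8 2
7 1 5
3 4 0

After move 6 (U):
6 8 2
7 1 0
3 4 5

After move 7 (D):
6 8 2
7 1 5
3 4 0

After move 8 (U):
6 8 2
7 1 0
3 4 5

Answer: 6 8 2
7 1 0
3 4 5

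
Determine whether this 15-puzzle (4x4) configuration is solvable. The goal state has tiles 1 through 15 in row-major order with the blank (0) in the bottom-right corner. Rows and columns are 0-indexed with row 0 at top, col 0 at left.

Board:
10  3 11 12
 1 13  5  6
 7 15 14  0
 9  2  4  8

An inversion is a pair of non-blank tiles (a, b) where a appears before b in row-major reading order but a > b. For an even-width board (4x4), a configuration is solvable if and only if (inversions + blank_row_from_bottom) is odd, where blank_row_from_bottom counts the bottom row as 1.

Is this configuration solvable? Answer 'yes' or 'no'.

Answer: no

Derivation:
Inversions: 52
Blank is in row 2 (0-indexed from top), which is row 2 counting from the bottom (bottom = 1).
52 + 2 = 54, which is even, so the puzzle is not solvable.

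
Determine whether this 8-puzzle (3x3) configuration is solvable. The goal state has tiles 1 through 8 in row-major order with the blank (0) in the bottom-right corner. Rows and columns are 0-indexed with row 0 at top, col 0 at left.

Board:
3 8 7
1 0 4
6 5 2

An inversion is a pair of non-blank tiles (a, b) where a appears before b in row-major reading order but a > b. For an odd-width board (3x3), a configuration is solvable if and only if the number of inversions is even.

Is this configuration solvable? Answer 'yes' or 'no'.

Inversions (pairs i<j in row-major order where tile[i] > tile[j] > 0): 17
17 is odd, so the puzzle is not solvable.

Answer: no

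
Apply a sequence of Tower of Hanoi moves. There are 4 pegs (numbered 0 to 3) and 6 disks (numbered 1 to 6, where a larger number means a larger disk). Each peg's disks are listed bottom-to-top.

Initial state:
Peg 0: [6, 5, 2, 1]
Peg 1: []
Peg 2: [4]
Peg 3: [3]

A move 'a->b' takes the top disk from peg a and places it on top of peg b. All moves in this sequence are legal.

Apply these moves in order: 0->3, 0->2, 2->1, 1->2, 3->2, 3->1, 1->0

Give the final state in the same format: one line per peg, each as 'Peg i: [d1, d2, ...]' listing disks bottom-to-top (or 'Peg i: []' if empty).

Answer: Peg 0: [6, 5, 3]
Peg 1: []
Peg 2: [4, 2, 1]
Peg 3: []

Derivation:
After move 1 (0->3):
Peg 0: [6, 5, 2]
Peg 1: []
Peg 2: [4]
Peg 3: [3, 1]

After move 2 (0->2):
Peg 0: [6, 5]
Peg 1: []
Peg 2: [4, 2]
Peg 3: [3, 1]

After move 3 (2->1):
Peg 0: [6, 5]
Peg 1: [2]
Peg 2: [4]
Peg 3: [3, 1]

After move 4 (1->2):
Peg 0: [6, 5]
Peg 1: []
Peg 2: [4, 2]
Peg 3: [3, 1]

After move 5 (3->2):
Peg 0: [6, 5]
Peg 1: []
Peg 2: [4, 2, 1]
Peg 3: [3]

After move 6 (3->1):
Peg 0: [6, 5]
Peg 1: [3]
Peg 2: [4, 2, 1]
Peg 3: []

After move 7 (1->0):
Peg 0: [6, 5, 3]
Peg 1: []
Peg 2: [4, 2, 1]
Peg 3: []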